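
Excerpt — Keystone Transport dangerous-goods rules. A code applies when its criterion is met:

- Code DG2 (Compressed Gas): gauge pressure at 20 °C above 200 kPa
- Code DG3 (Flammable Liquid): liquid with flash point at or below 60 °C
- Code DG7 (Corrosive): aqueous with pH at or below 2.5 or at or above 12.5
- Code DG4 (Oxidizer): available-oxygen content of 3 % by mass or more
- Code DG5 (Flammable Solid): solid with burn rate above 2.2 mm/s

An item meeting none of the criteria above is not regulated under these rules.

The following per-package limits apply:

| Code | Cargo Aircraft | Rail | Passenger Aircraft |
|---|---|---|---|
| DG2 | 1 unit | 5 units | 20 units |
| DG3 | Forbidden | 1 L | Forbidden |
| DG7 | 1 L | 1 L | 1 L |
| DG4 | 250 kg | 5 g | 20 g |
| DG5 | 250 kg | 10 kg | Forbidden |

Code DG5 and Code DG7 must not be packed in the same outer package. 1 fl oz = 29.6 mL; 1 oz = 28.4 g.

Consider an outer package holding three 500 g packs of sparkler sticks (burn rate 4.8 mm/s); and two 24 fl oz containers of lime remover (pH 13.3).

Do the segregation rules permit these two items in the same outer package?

Sparkler sticks: burn rate 4.8 mm/s > 2.2 mm/s → Code DG5 (Flammable Solid).
pH 13.3 meets the Code DG7 criterion (Corrosive), so the lime remover is Code DG7.
Code DG5 and Code DG7 may not share an outer package.

No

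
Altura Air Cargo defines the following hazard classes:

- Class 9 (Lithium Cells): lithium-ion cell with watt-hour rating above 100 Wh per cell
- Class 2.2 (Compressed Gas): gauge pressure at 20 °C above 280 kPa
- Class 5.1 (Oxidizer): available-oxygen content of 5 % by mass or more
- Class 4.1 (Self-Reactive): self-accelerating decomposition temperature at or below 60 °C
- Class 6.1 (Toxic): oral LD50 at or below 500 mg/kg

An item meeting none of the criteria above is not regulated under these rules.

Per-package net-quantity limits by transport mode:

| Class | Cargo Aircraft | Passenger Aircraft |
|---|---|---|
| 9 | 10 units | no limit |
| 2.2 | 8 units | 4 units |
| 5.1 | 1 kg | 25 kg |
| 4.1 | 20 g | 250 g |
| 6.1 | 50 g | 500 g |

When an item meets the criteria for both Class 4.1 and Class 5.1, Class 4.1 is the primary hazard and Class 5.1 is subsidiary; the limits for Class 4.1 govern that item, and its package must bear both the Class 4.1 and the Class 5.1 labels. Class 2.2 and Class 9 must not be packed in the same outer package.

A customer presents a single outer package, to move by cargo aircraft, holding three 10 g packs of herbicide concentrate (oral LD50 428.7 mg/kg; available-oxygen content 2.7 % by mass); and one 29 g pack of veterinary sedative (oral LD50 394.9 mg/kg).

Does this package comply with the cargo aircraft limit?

With oral LD50 428.7 mg/kg (≤ 500 mg/kg), the herbicide concentrate falls in Class 6.1.
Oral LD50 394.9 mg/kg meets the Class 6.1 criterion (Toxic), so the veterinary sedative is Class 6.1.
Total Class 6.1: (three 10 g packs = 30 g) + 29 g = 59 g.
That exceeds the Class 6.1 cargo aircraft limit of 50 g.

No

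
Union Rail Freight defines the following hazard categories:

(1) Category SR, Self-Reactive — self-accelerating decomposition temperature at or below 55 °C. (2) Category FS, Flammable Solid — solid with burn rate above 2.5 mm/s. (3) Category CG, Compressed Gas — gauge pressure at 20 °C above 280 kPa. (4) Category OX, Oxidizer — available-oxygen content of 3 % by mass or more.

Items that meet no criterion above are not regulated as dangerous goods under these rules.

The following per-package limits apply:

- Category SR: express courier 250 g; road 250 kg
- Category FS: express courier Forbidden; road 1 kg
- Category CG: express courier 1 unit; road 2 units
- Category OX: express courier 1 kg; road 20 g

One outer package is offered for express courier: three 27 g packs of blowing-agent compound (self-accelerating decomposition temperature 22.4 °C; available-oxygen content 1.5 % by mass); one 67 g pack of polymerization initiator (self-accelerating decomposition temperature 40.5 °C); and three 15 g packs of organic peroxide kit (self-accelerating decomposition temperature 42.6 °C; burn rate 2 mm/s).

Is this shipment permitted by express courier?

Yes

Blowing-agent compound: self-accelerating decomposition temperature 22.4 °C ≤ 55 °C → Category SR (Self-Reactive).
With self-accelerating decomposition temperature 40.5 °C (≤ 55 °C), the polymerization initiator falls in Category SR.
Organic peroxide kit: self-accelerating decomposition temperature 42.6 °C ≤ 55 °C → Category SR (Self-Reactive).
Category SR net quantity: (three 27 g packs = 81 g) + 67 g + (three 15 g packs = 45 g) = 193 g.
193 g ≤ 250 g (express courier limit, Category SR) — within limit.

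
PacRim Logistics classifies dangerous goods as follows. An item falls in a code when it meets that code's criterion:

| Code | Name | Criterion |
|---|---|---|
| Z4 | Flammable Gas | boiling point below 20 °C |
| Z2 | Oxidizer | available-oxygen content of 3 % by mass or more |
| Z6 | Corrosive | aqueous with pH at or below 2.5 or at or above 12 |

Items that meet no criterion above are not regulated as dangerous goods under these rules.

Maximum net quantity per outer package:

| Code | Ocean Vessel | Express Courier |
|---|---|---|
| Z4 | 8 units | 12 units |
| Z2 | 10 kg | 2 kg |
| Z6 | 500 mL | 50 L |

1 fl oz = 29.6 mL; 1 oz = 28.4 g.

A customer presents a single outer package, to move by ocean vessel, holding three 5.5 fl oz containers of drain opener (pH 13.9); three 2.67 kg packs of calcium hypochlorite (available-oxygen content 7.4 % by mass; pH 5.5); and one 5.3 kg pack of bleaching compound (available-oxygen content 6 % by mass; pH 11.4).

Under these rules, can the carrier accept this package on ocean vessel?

The drain opener has pH 13.9, which is ≥ 12, so it is Code Z6 (Corrosive).
With available-oxygen content 7.4 % by mass (≥ 3 % by mass), the calcium hypochlorite falls in Code Z2.
With available-oxygen content 6 % by mass (≥ 3 % by mass), the bleaching compound falls in Code Z2.
Code Z2 net quantity: (three 2.67 kg packs = 8.01 kg) + 5.3 kg = 13.31 kg.
13.31 kg exceeds the ocean vessel limit of 10 kg for Code Z2.
Code Z6 quantity: three 5.5 fl oz containers = 488.4 mL.
That is within the Code Z6 ocean vessel limit of 500 mL.

No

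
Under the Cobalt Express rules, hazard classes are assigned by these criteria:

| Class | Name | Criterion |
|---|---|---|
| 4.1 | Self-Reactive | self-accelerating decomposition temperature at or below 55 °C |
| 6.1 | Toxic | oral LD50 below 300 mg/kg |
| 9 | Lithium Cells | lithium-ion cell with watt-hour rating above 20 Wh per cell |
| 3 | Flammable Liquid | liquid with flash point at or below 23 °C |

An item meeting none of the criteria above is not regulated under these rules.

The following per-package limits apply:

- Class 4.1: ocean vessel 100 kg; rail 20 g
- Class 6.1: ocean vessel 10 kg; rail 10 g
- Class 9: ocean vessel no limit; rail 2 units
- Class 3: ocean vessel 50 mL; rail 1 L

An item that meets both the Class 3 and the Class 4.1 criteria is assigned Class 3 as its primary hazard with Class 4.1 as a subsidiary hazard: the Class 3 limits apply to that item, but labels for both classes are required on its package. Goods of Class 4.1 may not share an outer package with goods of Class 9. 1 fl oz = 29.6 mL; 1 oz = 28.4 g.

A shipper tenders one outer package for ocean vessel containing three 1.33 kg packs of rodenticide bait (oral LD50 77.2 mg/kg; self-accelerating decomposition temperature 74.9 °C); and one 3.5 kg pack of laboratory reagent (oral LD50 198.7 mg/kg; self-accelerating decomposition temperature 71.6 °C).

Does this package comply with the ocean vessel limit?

Yes

With oral LD50 77.2 mg/kg (< 300 mg/kg), the rodenticide bait falls in Class 6.1.
The laboratory reagent has oral LD50 198.7 mg/kg, which is < 300 mg/kg, so it is Class 6.1 (Toxic).
Total Class 6.1: (three 1.33 kg packs = 3.99 kg) + 3.5 kg = 7.49 kg.
That is within the Class 6.1 ocean vessel limit of 10 kg.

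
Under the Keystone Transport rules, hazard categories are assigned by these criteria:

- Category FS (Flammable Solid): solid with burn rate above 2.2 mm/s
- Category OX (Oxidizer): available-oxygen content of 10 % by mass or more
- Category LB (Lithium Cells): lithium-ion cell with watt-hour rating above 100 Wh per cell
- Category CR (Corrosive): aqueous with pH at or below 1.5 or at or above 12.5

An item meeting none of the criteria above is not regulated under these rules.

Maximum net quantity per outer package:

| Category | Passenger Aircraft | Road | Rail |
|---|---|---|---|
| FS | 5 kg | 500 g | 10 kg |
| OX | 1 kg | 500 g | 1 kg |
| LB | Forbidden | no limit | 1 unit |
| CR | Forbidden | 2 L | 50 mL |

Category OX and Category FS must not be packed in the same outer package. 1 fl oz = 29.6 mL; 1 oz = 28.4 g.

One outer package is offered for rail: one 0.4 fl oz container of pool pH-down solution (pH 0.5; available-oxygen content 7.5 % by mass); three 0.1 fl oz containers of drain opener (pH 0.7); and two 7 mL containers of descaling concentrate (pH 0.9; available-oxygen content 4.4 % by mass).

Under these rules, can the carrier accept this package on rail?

Yes

The pool pH-down solution has pH 0.5, which is ≤ 1.5, so it is Category CR (Corrosive).
The drain opener has pH 0.7, which is ≤ 1.5, so it is Category CR (Corrosive).
With pH 0.9 (≤ 1.5), the descaling concentrate falls in Category CR.
Total Category CR: (one 0.4 fl oz container = 11.84 mL) + (three 0.1 fl oz containers = 8.88 mL) + (two 7 mL containers = 14 mL) = 34.72 mL.
34.72 mL is within the rail limit of 50 mL for Category CR.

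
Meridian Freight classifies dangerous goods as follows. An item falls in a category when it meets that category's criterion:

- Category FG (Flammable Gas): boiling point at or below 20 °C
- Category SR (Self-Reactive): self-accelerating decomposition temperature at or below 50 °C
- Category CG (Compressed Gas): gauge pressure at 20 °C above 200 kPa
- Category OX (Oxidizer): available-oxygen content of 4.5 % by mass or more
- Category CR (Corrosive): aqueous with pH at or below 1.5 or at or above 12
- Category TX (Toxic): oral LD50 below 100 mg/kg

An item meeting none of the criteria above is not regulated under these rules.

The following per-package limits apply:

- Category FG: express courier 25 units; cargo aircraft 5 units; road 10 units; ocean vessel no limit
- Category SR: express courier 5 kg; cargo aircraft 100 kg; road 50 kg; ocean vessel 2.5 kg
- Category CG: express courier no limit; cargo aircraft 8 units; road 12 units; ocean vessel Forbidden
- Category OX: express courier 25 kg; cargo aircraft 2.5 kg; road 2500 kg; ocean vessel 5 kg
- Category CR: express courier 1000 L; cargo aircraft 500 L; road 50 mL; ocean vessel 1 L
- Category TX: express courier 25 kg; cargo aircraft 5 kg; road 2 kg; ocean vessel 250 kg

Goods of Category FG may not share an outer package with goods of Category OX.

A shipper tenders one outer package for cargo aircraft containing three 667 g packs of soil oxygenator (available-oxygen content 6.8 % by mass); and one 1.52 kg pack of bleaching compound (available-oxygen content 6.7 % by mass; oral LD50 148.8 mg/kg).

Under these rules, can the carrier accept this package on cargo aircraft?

With available-oxygen content 6.8 % by mass (≥ 4.5 % by mass), the soil oxygenator falls in Category OX.
With available-oxygen content 6.7 % by mass (≥ 4.5 % by mass), the bleaching compound falls in Category OX.
Category OX net quantity: (three 667 g packs = 2.001 kg) + 1.52 kg = 3.521 kg.
That exceeds the Category OX cargo aircraft limit of 2.5 kg.

No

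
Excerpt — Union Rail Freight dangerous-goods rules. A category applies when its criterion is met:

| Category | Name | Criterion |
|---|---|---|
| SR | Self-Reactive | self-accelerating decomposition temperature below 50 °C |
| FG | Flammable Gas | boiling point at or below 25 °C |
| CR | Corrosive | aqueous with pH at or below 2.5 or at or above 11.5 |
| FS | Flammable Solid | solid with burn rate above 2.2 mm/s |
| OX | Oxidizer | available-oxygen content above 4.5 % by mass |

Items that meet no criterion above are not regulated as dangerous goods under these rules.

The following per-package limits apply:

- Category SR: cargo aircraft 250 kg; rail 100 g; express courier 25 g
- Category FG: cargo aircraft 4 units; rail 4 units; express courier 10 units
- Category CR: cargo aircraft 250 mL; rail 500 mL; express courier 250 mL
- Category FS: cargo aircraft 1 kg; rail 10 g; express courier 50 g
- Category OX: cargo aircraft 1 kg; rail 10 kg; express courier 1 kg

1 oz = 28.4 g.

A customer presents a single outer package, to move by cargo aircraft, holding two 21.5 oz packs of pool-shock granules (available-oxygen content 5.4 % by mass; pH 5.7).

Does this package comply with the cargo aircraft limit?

Pool-shock granules: available-oxygen content 5.4 % by mass > 4.5 % by mass → Category OX (Oxidizer).
Category OX quantity: two 21.5 oz packs = 1221.2 g.
1221.2 g > 1 kg (cargo aircraft limit, Category OX) — over the limit.

No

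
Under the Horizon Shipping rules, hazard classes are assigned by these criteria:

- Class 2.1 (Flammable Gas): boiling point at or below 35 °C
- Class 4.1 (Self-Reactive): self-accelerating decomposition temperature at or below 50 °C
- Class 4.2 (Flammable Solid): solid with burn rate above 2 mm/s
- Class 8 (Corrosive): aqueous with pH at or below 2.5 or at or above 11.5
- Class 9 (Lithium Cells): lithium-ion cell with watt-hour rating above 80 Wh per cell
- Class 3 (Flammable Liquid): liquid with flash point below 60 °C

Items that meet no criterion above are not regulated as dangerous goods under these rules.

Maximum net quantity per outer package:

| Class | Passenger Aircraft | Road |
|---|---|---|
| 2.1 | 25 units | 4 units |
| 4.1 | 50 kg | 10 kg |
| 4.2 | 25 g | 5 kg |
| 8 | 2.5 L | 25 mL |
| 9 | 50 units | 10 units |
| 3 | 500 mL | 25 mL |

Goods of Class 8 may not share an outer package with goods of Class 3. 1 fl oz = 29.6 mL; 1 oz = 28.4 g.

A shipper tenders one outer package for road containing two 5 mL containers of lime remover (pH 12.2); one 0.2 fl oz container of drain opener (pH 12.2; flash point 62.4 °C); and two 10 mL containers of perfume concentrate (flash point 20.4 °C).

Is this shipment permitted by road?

pH 12.2 meets the Class 8 criterion (Corrosive), so the lime remover is Class 8.
Drain opener: pH 12.2 ≥ 11.5 → Class 8 (Corrosive).
Flash point 20.4 °C meets the Class 3 criterion (Flammable Liquid), so the perfume concentrate is Class 3.
Class 8 net quantity: (two 5 mL containers = 10 mL) + (one 0.2 fl oz container = 5.92 mL) = 15.92 mL.
15.92 mL is within the road limit of 25 mL for Class 8.
Class 3 quantity: two 10 mL containers = 20 mL.
20 mL is within the road limit of 25 mL for Class 3.
Class 8 and Class 3 may not share an outer package.

No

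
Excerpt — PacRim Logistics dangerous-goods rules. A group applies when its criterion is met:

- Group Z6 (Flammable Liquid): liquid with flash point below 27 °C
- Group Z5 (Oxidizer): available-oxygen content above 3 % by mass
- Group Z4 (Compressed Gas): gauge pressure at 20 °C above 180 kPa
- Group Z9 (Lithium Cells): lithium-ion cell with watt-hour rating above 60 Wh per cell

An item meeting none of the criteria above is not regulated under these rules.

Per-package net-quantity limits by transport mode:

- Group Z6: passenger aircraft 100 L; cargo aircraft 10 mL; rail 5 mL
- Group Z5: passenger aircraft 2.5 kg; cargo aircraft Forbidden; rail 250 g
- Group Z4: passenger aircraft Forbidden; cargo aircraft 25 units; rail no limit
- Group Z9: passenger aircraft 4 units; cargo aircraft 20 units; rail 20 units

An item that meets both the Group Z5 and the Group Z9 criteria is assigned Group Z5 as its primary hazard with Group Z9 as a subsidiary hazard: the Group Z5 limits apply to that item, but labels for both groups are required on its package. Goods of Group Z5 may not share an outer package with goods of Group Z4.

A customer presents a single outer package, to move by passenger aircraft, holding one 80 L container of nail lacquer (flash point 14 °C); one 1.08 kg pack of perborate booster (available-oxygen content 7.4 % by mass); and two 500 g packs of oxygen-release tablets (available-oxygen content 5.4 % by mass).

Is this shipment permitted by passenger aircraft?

Yes

The nail lacquer has flash point 14 °C, which is < 27 °C, so it is Group Z6 (Flammable Liquid).
Perborate booster: available-oxygen content 7.4 % by mass > 3 % by mass → Group Z5 (Oxidizer).
Oxygen-release tablets: available-oxygen content 5.4 % by mass > 3 % by mass → Group Z5 (Oxidizer).
Total Group Z5: 1.08 kg + (two 500 g packs = 1 kg) = 2.08 kg.
2.08 kg is within the passenger aircraft limit of 2.5 kg for Group Z5.
Group Z6 quantity: 80 L.
That is within the Group Z6 passenger aircraft limit of 100 L.
The segregation rule (Group Z5 with Group Z4) does not apply to Group Z5 with Group Z6.
Every hazard group is within its passenger aircraft limit and no segregation rule is violated.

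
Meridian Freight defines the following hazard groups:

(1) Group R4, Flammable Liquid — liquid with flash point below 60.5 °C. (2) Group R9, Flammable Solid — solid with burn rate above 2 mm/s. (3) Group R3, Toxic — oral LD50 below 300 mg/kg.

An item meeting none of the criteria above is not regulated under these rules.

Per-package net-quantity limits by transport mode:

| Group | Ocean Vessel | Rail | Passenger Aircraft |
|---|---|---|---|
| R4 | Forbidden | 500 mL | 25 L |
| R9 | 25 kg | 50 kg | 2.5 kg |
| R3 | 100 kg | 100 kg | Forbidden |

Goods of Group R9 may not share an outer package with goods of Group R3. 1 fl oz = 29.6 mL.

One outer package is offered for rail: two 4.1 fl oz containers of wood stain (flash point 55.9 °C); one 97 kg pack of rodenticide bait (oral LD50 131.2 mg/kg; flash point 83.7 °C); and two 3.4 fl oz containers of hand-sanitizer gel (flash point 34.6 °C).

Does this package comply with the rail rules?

Wood stain: flash point 55.9 °C < 60.5 °C → Group R4 (Flammable Liquid).
With oral LD50 131.2 mg/kg (< 300 mg/kg), the rodenticide bait falls in Group R3.
Flash point 34.6 °C meets the Group R4 criterion (Flammable Liquid), so the hand-sanitizer gel is Group R4.
Group R3 quantity: 97 kg.
97 kg ≤ 100 kg (rail limit, Group R3) — within limit.
Group R4 net quantity: (two 4.1 fl oz containers = 242.72 mL) + (two 3.4 fl oz containers = 201.28 mL) = 444 mL.
444 mL is within the rail limit of 500 mL for Group R4.
The segregation rule (Group R9 with Group R3) does not apply to Group R3 with Group R4.
Every hazard group is within its rail limit and no segregation rule is violated.

Yes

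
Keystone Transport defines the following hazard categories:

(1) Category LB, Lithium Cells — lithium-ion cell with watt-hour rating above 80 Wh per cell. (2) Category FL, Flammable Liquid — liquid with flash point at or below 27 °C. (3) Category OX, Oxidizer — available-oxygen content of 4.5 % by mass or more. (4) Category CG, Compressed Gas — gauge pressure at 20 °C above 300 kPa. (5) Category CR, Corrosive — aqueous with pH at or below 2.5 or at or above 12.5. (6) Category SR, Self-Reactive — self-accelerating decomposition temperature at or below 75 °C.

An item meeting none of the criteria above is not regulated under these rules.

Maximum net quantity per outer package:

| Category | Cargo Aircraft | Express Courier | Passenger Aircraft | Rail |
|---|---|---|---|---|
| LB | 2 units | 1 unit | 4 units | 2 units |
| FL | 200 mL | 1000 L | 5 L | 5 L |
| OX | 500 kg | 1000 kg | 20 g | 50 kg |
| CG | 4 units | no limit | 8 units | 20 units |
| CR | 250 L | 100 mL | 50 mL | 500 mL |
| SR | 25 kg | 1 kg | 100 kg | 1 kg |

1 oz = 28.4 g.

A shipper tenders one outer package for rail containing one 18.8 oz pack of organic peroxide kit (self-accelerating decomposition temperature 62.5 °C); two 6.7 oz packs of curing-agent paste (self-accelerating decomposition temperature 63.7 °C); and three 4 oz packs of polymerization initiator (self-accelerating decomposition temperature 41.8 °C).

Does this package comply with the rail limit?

The organic peroxide kit has self-accelerating decomposition temperature 62.5 °C, which is ≤ 75 °C, so it is Category SR (Self-Reactive).
Curing-agent paste: self-accelerating decomposition temperature 63.7 °C ≤ 75 °C → Category SR (Self-Reactive).
Polymerization initiator: self-accelerating decomposition temperature 41.8 °C ≤ 75 °C → Category SR (Self-Reactive).
Category SR net quantity: (one 18.8 oz pack = 533.92 g) + (two 6.7 oz packs = 380.56 g) + (three 4 oz packs = 340.8 g) = 1255.28 g.
That exceeds the Category SR rail limit of 1 kg.

No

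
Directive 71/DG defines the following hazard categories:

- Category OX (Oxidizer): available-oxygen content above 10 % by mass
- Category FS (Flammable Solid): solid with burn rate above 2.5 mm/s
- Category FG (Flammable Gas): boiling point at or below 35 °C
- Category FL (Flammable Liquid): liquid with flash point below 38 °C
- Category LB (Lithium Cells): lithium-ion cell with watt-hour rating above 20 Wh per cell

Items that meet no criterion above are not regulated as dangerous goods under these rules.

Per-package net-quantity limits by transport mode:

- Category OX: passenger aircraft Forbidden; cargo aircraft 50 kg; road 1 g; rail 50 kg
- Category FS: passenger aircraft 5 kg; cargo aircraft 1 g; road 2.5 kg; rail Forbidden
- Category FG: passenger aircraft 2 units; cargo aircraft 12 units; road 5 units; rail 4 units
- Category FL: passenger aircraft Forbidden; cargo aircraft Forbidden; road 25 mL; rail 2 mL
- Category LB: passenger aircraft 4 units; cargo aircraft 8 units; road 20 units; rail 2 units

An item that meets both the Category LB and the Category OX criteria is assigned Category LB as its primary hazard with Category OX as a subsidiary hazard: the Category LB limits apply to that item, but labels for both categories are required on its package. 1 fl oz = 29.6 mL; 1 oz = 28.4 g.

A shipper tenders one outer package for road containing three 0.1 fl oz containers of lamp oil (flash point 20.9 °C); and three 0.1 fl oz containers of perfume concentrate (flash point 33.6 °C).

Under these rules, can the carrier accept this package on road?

Flash point 20.9 °C meets the Category FL criterion (Flammable Liquid), so the lamp oil is Category FL.
Flash point 33.6 °C meets the Category FL criterion (Flammable Liquid), so the perfume concentrate is Category FL.
Category FL net quantity: (three 0.1 fl oz containers = 8.88 mL) + (three 0.1 fl oz containers = 8.88 mL) = 17.76 mL.
17.76 mL is within the road limit of 25 mL for Category FL.

Yes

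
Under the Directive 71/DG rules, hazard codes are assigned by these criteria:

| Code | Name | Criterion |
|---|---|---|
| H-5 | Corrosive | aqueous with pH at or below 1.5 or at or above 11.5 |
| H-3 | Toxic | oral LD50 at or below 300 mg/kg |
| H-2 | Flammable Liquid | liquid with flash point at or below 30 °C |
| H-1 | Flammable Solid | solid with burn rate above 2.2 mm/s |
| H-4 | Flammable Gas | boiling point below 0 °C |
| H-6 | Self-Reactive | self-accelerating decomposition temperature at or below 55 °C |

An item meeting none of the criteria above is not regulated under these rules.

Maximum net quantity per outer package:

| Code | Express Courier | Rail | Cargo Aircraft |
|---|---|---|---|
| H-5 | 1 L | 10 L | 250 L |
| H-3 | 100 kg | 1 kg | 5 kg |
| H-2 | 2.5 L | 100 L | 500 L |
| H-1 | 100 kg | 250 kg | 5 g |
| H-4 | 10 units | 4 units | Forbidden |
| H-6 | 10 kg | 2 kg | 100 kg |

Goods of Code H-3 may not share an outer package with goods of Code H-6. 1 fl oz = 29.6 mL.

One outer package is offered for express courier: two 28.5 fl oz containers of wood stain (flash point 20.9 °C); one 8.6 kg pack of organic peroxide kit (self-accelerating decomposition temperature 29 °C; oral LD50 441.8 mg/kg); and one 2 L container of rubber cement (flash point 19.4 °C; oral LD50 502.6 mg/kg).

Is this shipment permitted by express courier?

No

Wood stain: flash point 20.9 °C ≤ 30 °C → Code H-2 (Flammable Liquid).
Self-accelerating decomposition temperature 29 °C meets the Code H-6 criterion (Self-Reactive), so the organic peroxide kit is Code H-6.
The rubber cement has flash point 19.4 °C, which is ≤ 30 °C, so it is Code H-2 (Flammable Liquid).
Code H-2 net quantity: (two 28.5 fl oz containers = 1687.2 mL) + 2 L = 3687.2 mL.
That exceeds the Code H-2 express courier limit of 2.5 L.
Code H-6 quantity: 8.6 kg.
That is within the Code H-6 express courier limit of 10 kg.
The segregation rule (Code H-3 with Code H-6) does not apply to Code H-2 with Code H-6.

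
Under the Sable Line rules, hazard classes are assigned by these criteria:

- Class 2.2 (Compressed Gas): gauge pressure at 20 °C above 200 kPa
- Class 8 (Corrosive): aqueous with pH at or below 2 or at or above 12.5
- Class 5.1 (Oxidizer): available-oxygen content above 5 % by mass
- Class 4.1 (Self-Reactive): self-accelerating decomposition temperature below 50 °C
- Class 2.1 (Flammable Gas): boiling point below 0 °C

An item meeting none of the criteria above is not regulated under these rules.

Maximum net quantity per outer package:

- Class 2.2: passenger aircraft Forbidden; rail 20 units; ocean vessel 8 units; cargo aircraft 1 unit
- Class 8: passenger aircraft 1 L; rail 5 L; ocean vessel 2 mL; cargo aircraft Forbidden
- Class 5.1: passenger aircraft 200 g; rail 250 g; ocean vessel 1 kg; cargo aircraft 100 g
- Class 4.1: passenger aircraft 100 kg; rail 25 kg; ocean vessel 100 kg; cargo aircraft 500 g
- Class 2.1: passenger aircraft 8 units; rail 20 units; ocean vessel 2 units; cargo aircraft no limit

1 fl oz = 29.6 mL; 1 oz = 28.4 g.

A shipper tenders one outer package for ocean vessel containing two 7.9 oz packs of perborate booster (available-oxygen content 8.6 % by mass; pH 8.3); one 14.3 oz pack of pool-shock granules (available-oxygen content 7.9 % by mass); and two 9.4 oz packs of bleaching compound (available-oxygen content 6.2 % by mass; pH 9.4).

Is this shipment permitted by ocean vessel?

The perborate booster has available-oxygen content 8.6 % by mass, which is > 5 % by mass, so it is Class 5.1 (Oxidizer).
Pool-shock granules: available-oxygen content 7.9 % by mass > 5 % by mass → Class 5.1 (Oxidizer).
Available-oxygen content 6.2 % by mass meets the Class 5.1 criterion (Oxidizer), so the bleaching compound is Class 5.1.
Total Class 5.1: (two 7.9 oz packs = 448.72 g) + (one 14.3 oz pack = 406.12 g) + (two 9.4 oz packs = 533.92 g) = 1388.76 g.
1388.76 g exceeds the ocean vessel limit of 1 kg for Class 5.1.

No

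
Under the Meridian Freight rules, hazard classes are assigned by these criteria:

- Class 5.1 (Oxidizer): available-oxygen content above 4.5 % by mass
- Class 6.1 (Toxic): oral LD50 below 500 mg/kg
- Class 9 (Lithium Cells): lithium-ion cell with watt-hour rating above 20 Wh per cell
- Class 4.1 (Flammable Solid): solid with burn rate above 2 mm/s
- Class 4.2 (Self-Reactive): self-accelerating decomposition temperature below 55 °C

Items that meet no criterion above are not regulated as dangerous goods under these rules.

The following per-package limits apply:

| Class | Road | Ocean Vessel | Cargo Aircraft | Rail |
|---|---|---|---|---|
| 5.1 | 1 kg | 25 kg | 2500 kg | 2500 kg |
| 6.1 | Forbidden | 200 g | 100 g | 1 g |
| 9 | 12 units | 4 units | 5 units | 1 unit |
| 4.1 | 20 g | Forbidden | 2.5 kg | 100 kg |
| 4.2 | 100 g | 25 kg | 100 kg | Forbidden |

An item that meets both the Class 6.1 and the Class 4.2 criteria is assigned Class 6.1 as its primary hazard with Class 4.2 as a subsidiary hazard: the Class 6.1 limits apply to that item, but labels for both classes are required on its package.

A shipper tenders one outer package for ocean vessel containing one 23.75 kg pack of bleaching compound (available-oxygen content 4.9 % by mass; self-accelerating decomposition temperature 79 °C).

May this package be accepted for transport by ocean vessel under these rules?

Yes

Available-oxygen content 4.9 % by mass meets the Class 5.1 criterion (Oxidizer), so the bleaching compound is Class 5.1.
Class 5.1 quantity: 23.75 kg.
23.75 kg ≤ 25 kg (ocean vessel limit, Class 5.1) — within limit.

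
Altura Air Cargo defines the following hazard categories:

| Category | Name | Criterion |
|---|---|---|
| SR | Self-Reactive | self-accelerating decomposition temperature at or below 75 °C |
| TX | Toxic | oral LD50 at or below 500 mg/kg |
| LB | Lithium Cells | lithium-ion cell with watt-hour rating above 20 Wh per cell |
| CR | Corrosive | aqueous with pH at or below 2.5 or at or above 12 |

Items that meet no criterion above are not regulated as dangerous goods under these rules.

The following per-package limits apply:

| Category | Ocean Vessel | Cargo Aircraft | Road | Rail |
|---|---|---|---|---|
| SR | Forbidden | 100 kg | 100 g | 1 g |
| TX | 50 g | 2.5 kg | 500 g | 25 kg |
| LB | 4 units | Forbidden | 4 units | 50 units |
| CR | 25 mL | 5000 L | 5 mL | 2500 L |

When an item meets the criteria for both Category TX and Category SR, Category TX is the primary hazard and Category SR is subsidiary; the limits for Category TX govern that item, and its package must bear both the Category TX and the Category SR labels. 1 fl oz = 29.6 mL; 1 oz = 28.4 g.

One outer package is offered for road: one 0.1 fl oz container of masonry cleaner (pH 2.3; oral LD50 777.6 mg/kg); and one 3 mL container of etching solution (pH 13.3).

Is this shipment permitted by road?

pH 2.3 meets the Category CR criterion (Corrosive), so the masonry cleaner is Category CR.
The etching solution has pH 13.3, which is ≥ 12, so it is Category CR (Corrosive).
Total Category CR: (one 0.1 fl oz container = 2.96 mL) + 3 mL = 5.96 mL.
5.96 mL > 5 mL (road limit, Category CR) — over the limit.

No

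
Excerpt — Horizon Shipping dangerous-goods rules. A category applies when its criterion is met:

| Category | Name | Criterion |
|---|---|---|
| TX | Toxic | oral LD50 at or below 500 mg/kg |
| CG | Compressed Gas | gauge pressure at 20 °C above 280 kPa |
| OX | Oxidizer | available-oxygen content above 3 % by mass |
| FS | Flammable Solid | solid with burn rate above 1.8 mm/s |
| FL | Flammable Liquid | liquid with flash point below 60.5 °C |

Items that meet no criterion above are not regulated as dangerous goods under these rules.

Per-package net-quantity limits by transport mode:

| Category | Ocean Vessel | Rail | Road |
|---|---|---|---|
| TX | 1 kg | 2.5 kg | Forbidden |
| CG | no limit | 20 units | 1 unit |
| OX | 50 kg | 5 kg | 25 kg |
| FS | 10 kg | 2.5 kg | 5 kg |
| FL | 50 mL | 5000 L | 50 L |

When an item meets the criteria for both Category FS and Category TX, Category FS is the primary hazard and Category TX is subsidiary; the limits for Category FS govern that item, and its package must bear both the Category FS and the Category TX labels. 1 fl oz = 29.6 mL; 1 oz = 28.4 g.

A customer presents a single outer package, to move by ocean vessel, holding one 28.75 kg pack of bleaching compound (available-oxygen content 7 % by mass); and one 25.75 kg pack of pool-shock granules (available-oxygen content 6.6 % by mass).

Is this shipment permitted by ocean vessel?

No

Bleaching compound: available-oxygen content 7 % by mass > 3 % by mass → Category OX (Oxidizer).
Pool-shock granules: available-oxygen content 6.6 % by mass > 3 % by mass → Category OX (Oxidizer).
Total Category OX: 28.75 kg + 25.75 kg = 54.5 kg.
That exceeds the Category OX ocean vessel limit of 50 kg.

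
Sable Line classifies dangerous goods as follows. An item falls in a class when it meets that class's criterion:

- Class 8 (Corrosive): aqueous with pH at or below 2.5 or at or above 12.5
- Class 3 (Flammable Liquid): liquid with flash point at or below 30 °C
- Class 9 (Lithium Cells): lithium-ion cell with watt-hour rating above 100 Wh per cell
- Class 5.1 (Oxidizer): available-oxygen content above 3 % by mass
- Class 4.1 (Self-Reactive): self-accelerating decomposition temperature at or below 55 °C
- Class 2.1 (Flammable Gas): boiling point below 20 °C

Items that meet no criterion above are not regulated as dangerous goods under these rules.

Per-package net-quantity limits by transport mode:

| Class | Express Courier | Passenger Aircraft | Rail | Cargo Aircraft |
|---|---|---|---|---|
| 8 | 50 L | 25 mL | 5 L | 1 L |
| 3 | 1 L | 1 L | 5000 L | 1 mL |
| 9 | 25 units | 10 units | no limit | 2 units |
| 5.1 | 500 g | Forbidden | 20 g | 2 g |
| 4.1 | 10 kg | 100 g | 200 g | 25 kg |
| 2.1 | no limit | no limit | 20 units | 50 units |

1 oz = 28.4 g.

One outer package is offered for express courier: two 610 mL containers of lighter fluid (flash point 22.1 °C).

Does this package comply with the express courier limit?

No

Flash point 22.1 °C meets the Class 3 criterion (Flammable Liquid), so the lighter fluid is Class 3.
Class 3 quantity: two 610 mL containers = 1.22 L.
That exceeds the Class 3 express courier limit of 1 L.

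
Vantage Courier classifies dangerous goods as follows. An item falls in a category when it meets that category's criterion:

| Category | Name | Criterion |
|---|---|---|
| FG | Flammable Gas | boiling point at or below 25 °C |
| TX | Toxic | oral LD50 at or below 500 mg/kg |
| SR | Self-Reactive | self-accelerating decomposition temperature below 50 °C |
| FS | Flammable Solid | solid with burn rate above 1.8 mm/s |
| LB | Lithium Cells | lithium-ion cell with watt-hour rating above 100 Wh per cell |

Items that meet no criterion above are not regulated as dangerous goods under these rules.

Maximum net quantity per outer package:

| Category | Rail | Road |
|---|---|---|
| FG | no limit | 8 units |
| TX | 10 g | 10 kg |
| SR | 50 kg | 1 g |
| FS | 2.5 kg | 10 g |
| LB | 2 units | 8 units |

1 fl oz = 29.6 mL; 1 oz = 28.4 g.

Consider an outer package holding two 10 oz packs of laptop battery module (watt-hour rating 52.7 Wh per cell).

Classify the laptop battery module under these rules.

watt-hour rating 52.7 Wh per cell is not above 100 Wh per cell, so Category LB does not apply.
No criterion is met, so the item is not regulated.

Not regulated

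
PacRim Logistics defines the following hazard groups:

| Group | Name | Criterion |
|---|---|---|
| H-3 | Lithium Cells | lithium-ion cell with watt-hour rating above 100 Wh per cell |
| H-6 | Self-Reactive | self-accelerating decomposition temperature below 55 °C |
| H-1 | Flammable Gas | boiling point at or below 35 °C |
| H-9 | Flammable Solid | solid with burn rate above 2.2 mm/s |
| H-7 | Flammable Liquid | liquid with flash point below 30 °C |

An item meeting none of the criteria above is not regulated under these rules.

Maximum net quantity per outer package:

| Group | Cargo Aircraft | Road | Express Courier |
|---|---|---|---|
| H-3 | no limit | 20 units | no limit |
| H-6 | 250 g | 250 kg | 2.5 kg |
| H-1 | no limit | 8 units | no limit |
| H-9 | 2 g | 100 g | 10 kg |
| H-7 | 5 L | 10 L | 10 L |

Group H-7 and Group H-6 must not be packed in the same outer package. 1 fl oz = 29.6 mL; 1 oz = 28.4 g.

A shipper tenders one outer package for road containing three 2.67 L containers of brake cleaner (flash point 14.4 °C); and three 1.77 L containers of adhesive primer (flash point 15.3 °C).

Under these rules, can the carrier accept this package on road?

No

With flash point 14.4 °C (< 30 °C), the brake cleaner falls in Group H-7.
Adhesive primer: flash point 15.3 °C < 30 °C → Group H-7 (Flammable Liquid).
Group H-7 net quantity: (three 2.67 L containers = 8.01 L) + (three 1.77 L containers = 5.31 L) = 13.32 L.
13.32 L > 10 L (road limit, Group H-7) — over the limit.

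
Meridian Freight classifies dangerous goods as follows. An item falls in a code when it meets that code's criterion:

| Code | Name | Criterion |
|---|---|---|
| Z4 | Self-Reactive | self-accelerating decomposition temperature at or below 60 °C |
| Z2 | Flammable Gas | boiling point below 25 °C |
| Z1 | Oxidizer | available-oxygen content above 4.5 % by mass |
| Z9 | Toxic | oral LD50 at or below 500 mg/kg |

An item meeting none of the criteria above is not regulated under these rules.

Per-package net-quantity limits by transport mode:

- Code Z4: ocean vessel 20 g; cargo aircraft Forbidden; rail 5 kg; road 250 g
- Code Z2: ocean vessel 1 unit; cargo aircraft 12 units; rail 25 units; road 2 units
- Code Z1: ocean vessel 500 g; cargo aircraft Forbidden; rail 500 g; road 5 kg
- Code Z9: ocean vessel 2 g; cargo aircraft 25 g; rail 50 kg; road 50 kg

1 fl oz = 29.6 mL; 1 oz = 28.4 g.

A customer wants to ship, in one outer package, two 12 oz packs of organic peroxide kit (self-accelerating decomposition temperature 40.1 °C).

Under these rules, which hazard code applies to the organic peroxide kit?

Code Z4

Self-accelerating decomposition temperature 40.1 °C meets the Code Z4 criterion (Self-Reactive), so the organic peroxide kit is Code Z4.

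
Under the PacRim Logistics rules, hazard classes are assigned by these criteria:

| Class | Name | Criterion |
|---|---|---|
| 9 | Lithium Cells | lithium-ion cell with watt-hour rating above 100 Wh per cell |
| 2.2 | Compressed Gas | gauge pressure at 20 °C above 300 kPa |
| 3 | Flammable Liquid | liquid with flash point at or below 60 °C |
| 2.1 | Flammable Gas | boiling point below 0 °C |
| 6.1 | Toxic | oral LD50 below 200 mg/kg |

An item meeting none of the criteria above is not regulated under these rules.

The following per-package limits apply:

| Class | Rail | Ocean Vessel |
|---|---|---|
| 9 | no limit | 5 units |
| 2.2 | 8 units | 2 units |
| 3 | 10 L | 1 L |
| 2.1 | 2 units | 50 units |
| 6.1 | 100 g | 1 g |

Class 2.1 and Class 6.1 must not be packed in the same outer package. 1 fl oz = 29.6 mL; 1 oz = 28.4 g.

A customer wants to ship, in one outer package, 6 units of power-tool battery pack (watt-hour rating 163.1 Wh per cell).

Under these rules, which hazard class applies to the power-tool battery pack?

Power-tool battery pack: watt-hour rating 163.1 Wh per cell > 100 Wh per cell → Class 9 (Lithium Cells).

Class 9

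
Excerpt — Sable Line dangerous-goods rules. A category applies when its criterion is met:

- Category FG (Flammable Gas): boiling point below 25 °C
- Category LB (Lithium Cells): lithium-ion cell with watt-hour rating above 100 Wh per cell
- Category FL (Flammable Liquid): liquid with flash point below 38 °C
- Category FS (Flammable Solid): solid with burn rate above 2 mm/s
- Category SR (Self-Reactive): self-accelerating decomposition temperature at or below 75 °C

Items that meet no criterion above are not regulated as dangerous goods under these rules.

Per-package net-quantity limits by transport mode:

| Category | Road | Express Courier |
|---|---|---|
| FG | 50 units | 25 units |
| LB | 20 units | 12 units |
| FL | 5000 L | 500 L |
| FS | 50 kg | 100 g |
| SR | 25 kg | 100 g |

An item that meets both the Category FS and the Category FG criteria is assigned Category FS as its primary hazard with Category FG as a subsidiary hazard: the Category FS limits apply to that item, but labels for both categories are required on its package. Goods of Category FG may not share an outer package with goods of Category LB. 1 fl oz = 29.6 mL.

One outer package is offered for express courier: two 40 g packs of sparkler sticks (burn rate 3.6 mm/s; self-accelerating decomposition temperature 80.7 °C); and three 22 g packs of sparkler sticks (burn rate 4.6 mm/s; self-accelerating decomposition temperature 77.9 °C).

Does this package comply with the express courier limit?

Sparkler sticks: burn rate 3.6 mm/s > 2 mm/s → Category FS (Flammable Solid).
The sparkler sticks have burn rate 4.6 mm/s, which is > 2 mm/s, so they are Category FS (Flammable Solid).
Category FS net quantity: (two 40 g packs = 80 g) + (three 22 g packs = 66 g) = 146 g.
That exceeds the Category FS express courier limit of 100 g.

No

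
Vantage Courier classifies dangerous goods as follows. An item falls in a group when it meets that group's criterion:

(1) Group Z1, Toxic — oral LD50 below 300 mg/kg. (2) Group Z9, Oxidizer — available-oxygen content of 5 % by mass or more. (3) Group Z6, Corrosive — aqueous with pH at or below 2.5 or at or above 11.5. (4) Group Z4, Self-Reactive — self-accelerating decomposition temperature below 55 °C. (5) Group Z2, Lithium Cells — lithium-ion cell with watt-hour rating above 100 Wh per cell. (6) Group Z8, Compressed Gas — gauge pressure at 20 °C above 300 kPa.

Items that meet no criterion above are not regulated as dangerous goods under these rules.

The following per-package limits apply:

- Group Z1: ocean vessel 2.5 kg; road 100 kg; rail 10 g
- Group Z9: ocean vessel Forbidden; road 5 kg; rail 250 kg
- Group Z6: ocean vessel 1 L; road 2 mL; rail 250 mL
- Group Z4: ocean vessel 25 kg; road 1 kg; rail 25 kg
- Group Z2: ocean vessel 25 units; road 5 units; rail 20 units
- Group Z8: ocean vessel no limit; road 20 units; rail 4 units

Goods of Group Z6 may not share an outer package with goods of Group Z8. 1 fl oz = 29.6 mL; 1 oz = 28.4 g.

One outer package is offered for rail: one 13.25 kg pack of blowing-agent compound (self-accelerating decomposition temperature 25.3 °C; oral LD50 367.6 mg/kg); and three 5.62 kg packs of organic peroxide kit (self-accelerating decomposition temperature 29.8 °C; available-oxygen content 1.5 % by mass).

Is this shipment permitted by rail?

No

With self-accelerating decomposition temperature 25.3 °C (< 55 °C), the blowing-agent compound falls in Group Z4.
The organic peroxide kit has self-accelerating decomposition temperature 29.8 °C, which is < 55 °C, so it is Group Z4 (Self-Reactive).
Total Group Z4: 13.25 kg + (three 5.62 kg packs = 16.86 kg) = 30.11 kg.
30.11 kg exceeds the rail limit of 25 kg for Group Z4.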